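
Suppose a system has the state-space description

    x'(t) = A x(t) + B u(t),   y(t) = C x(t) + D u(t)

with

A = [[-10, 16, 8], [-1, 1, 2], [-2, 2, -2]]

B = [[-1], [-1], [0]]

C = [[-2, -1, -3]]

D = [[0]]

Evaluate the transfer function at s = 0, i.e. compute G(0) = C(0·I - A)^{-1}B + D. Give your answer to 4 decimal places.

2.1667

G(0) = C(-A)^{-1}B + D = -C A^{-1} B + D.
det A = -36, so A^{-1} = (1/-36)·adj(A) = [[1/6, -4/3, -2/3], [1/6, -1, -1/3], [0, 1/3, -1/6]]
A^{-1} B = [7/6, 5/6, -1/3]^T
C A^{-1} B = -13/6
G(0) = D - C A^{-1} B = 0 - (-13/6) = 13/6 ≈ 2.1667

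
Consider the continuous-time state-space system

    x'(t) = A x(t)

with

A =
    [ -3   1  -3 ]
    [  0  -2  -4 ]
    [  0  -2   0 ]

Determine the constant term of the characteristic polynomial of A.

-24

Expand det(sI - A) for the 3×3 matrix.
p(s) = s^3 + 5s^2 - 2s - 24.
(Check: constant term = det(-A) = (-1)^3 det A = -24; coefficient of s^2 = -tr A = 5.)
The constant term is -24.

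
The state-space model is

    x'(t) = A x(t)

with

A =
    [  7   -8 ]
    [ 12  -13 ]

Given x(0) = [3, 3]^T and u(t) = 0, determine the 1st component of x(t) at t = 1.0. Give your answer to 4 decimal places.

det(sI - A) = s^2 - (tr A)s + det A, with tr A = 7 + (-13) = -6 and det A = 7·(-13) - (-8)·12 = -91 - (-96) = 5.
So p(s) = det(sI - A) = s^2 + 6s + 5.
Factor s^2 + 6s + 5: two numbers with sum -6 and product 5 are -1 and -5, so s^2 + 6s + 5 = (s + 1)(s + 5).
Hence p(s) = (s + 1) (s + 5), with roots -5, -1.
The eigenvalues -5, -1 are distinct and real, so A is diagonalisable and x(t) = e^{At} x(0) = V diag(e^{λ_i t}) V^{-1} x(0), where the columns of V are the eigenvectors.
λ = -5: A - (-5)I = [[12, -8], [12, -8]]. Row 1 gives 12·v1 + (-8)·v2 = 0, so take v_1 = [2, 3]^T.
λ = -1: A - (-1)I = [[8, -8], [12, -12]]. Row 1 gives 8·v1 + (-8)·v2 = 0, so take v_2 = [-1, -1]^T.
V = [v_1 v_2] = [[2, -1], [3, -1]] has det V = 1, so V^{-1} = adj(V)/det V = [[-1, 1], [-3, 2]].
Modal coordinates z(0) = V^{-1} x(0): (-1)·3 + 1·3 = 0; (-3)·3 + 2·3 = -3; so z(0) = [0, -3]^T.
x_1(t) = Σ_i (v_i)_1 · z_i(0) · e^{λ_i t} (row 1 of V times the modal terms).
x_1(1.0) = 2·0·e^{-5·1.0} + (-1)·(-3)·e^{-1·1.0} = 0·0.006738 + 3·0.367879 = 1.1036.

1.1036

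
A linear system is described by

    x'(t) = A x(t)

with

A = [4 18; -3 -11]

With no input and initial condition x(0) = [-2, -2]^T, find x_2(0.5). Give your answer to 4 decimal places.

det(sI - A) = s^2 - (tr A)s + det A, with tr A = 4 + (-11) = -7 and det A = 4·(-11) - 18·(-3) = -44 - (-54) = 10.
So p(s) = det(sI - A) = s^2 + 7s + 10.
Factor s^2 + 7s + 10: two numbers with sum -7 and product 10 are -2 and -5, so s^2 + 7s + 10 = (s + 2)(s + 5).
Hence p(s) = (s + 2) (s + 5), with roots -5, -2.
The eigenvalues -5, -2 are distinct and real, so A is diagonalisable and x(t) = e^{At} x(0) = V diag(e^{λ_i t}) V^{-1} x(0), where the columns of V are the eigenvectors.
λ = -5: A - (-5)I = [[9, 18], [-3, -6]]. Row 1 gives 9·v1 + 18·v2 = 0, so take v_1 = [-2, 1]^T.
λ = -2: A - (-2)I = [[6, 18], [-3, -9]]. Row 1 gives 6·v1 + 18·v2 = 0, so take v_2 = [3, -1]^T.
V = [v_1 v_2] = [[-2, 3], [1, -1]] has det V = -1, so V^{-1} = adj(V)/det V = [[1, 3], [1, 2]].
Modal coordinates z(0) = V^{-1} x(0): 1·(-2) + 3·(-2) = -8; 1·(-2) + 2·(-2) = -6; so z(0) = [-8, -6]^T.
x_2(t) = Σ_i (v_i)_2 · z_i(0) · e^{λ_i t} (row 2 of V times the modal terms).
x_2(0.5) = 1·(-8)·e^{-5·0.5} + (-1)·(-6)·e^{-2·0.5} = (-8)·0.082085 + 6·0.367879 = 1.5506.

1.5506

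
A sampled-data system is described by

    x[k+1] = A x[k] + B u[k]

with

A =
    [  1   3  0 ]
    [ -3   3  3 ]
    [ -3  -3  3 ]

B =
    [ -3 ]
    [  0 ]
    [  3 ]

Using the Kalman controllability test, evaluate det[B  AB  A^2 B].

AB = [[-3], [18], [18]]
A^2B = [[51], [117], [9]]
Controllability matrix C = [B  AB  A^2B] = [[-3, -3, 51], [0, 18, 117], [3, 18, 9]]
Expanding along the first row, det(C) = (-3)·(18·9 - 117·18) - (-3)·(0·9 - 117·3) + 51·(0·18 - 18·3) = (-3)·(-1944) - (-3)·(-351) + 51·(-54) = 2025
Since det(C) ≠ 0, rank(C) = 3 and the system is completely controllable.

2025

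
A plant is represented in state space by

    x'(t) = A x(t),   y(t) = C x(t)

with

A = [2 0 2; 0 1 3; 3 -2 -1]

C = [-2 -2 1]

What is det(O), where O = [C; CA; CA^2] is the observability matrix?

-1342

CA = [[-1, -4, -11]]
CA^2 = [[-35, 18, -3]]
Observability matrix O = [C; CA; CA^2] = [[-2, -2, 1], [-1, -4, -11], [-35, 18, -3]]
Expanding along the first row, det(O) = (-2)·((-4)·(-3) - (-11)·18) - (-2)·((-1)·(-3) - (-11)·(-35)) + 1·((-1)·18 - (-4)·(-35)) = (-2)·210 - (-2)·(-382) + 1·(-158) = -1342
Since det(O) ≠ 0, rank(O) = 3 and the system is completely observable.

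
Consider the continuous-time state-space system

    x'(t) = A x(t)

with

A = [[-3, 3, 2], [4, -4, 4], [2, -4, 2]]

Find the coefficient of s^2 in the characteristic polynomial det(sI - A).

Expand det(sI - A) for the 3×3 matrix.
p(s) = s^3 + 5s^2 - 2s + 40.
(Check: constant term = det(-A) = (-1)^3 det A = 40; coefficient of s^2 = -tr A = 5.)
The coefficient of s^2 is 5.

5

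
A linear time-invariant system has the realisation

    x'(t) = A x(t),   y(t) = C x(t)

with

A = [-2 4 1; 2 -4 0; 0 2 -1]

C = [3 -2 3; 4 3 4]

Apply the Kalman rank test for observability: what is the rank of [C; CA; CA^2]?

CA = [[-10, 26, 0], [-2, 12, 0]]
CA^2 = [[72, -144, -10], [28, -56, -2]]
Observability matrix O = [C; CA; CA^2] = [[3, -2, 3], [4, 3, 4], [-10, 26, 0], [-2, 12, 0], [72, -144, -10], [28, -56, -2]]
Take the 3×3 submatrix of O formed by rows 1, 2, 3: [[3, -2, 3], [4, 3, 4], [-10, 26, 0]]. Its determinant is 3·(3·0 - 4·26) - (-2)·(4·0 - 4·(-10)) + 3·(4·26 - 3·(-10)) = 3·(-104) - (-2)·40 + 3·134 = 170 ≠ 0.
So rank(O) ≥ 3; since O has 3 columns, rank(O) = 3.
rank(O) = 3 = n, so the pair (A, C) is completely observable.

3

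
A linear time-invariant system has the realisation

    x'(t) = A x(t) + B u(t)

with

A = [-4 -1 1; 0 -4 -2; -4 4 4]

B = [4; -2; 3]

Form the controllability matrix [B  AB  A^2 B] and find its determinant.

AB = [[-11], [2], [-12]]
A^2B = [[30], [16], [4]]
Controllability matrix C = [B  AB  A^2B] = [[4, -11, 30], [-2, 2, 16], [3, -12, 4]]
Expanding along the first row, det(C) = 4·(2·4 - 16·(-12)) - (-11)·((-2)·4 - 16·3) + 30·((-2)·(-12) - 2·3) = 4·200 - (-11)·(-56) + 30·18 = 724
Since det(C) ≠ 0, rank(C) = 3 and the system is completely controllable.

724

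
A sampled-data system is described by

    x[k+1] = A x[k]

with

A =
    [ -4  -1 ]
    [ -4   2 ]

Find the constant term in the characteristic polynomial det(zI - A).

For a 2×2 matrix, det(zI - A) = z^2 - (tr A)z + det A.
tr A = -2, det A = -12.
So p(z) = z^2 + 2z - 12.
The constant term is -12.

-12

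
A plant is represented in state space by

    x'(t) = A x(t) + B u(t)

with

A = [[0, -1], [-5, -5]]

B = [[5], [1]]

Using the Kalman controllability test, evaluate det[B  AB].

-149

AB = [[-1], [-30]]
Controllability matrix C = [B  AB] = [[5, -1], [1, -30]]
det(C) = 5·(-30) - (-1)·1 = -150 - (-1) = -149
Since det(C) ≠ 0, rank(C) = 2 and the system is completely controllable.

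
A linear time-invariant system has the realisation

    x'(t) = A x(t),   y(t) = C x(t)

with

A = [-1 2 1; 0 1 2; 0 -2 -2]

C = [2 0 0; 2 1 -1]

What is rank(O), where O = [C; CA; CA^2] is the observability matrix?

3

CA = [[-2, 4, 2], [-2, 7, 6]]
CA^2 = [[2, -4, 2], [2, -9, 0]]
Observability matrix O = [C; CA; CA^2] = [[2, 0, 0], [2, 1, -1], [-2, 4, 2], [-2, 7, 6], [2, -4, 2], [2, -9, 0]]
Take the 3×3 submatrix of O formed by rows 1, 2, 3: [[2, 0, 0], [2, 1, -1], [-2, 4, 2]]. Its determinant is 2·(1·2 - (-1)·4) - 0·(2·2 - (-1)·(-2)) + 0·(2·4 - 1·(-2)) = 2·6 - 0·2 + 0·10 = 12 ≠ 0.
So rank(O) ≥ 3; since O has 3 columns, rank(O) = 3.
rank(O) = 3 = n, so the pair (A, C) is completely observable.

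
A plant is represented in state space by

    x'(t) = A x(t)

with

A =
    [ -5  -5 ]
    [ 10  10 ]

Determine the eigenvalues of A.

det(sI - A) = s^2 - (tr A)s + det A, with tr A = (-5) + 10 = 5 and det A = (-5)·10 - (-5)·10 = -50 - (-50) = 0.
So p(s) = det(sI - A) = s^2 - 5s.
Factor s^2 - 5s: two numbers with sum 5 and product 0 are 5 and 0, so s^2 - 5s = s(s - 5).
Hence p(s) = s (s - 5), with roots 0, 5.
At least one eigenvalue has non-negative real part, so the system is not asymptotically stable.

0, 5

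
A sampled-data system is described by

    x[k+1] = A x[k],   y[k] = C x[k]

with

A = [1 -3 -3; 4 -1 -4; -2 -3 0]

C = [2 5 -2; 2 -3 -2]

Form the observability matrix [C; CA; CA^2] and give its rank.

CA = [[26, -5, -26], [-6, 3, 6]]
CA^2 = [[58, 5, -58], [-6, -3, 6]]
Observability matrix O = [C; CA; CA^2] = [[2, 5, -2], [2, -3, -2], [26, -5, -26], [-6, 3, 6], [58, 5, -58], [-6, -3, 6]]
The columns c1, c2, c3 of O are linearly dependent: c1 + c3 = 0 (check each entry), so rank(O) ≤ 2.
The 2×2 minor from rows 1, 2, columns 1, 2 is 2·(-3) - 5·2 = -6 - 10 = -16 ≠ 0, so rank(O) = 2.
rank(O) = 2 < n = 3, so the pair (A, C) is not completely observable.

2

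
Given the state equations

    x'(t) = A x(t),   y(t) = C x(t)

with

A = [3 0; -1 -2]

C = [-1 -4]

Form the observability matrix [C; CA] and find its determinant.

-4

CA = [[1, 8]]
Observability matrix O = [C; CA] = [[-1, -4], [1, 8]]
det(O) = (-1)·8 - (-4)·1 = -8 - (-4) = -4
Since det(O) ≠ 0, rank(O) = 2 and the system is completely observable.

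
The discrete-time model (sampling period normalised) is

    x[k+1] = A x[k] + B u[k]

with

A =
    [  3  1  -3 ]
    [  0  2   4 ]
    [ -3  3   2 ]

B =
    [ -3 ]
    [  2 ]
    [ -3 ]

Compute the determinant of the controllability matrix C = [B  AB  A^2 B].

AB = [[2], [-8], [9]]
A^2B = [[-29], [20], [-12]]
Controllability matrix C = [B  AB  A^2B] = [[-3, 2, -29], [2, -8, 20], [-3, 9, -12]]
Expanding along the first row, det(C) = (-3)·((-8)·(-12) - 20·9) - 2·(2·(-12) - 20·(-3)) + (-29)·(2·9 - (-8)·(-3)) = (-3)·(-84) - 2·36 + (-29)·(-6) = 354
Since det(C) ≠ 0, rank(C) = 3 and the system is completely controllable.

354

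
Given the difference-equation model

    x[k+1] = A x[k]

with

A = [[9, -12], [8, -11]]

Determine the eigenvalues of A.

-3, 1

det(zI - A) = z^2 - (tr A)z + det A, with tr A = 9 + (-11) = -2 and det A = 9·(-11) - (-12)·8 = -99 - (-96) = -3.
So p(z) = det(zI - A) = z^2 + 2z - 3.
Factor z^2 + 2z - 3: two numbers with sum -2 and product -3 are 1 and -3, so z^2 + 2z - 3 = (z - 1)(z + 3).
Hence p(z) = (z - 1) (z + 3), with roots -3, 1.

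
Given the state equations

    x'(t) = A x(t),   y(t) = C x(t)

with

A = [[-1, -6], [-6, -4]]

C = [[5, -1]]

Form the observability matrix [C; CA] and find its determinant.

-129

CA = [[1, -26]]
Observability matrix O = [C; CA] = [[5, -1], [1, -26]]
det(O) = 5·(-26) - (-1)·1 = -130 - (-1) = -129
Since det(O) ≠ 0, rank(O) = 2 and the system is completely observable.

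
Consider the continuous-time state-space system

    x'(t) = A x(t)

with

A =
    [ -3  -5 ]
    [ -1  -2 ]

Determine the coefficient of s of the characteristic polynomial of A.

For a 2×2 matrix, det(sI - A) = s^2 - (tr A)s + det A.
tr A = -5, det A = 1.
So p(s) = s^2 + 5s + 1.
The coefficient of s is 5.

5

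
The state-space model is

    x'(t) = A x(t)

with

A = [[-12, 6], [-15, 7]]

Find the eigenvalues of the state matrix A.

det(sI - A) = s^2 - (tr A)s + det A, with tr A = (-12) + 7 = -5 and det A = (-12)·7 - 6·(-15) = -84 - (-90) = 6.
So p(s) = det(sI - A) = s^2 + 5s + 6.
Factor s^2 + 5s + 6: two numbers with sum -5 and product 6 are -2 and -3, so s^2 + 5s + 6 = (s + 2)(s + 3).
Hence p(s) = (s + 2) (s + 3), with roots -3, -2.
All eigenvalues have negative real part, so the system is asymptotically stable.

-3, -2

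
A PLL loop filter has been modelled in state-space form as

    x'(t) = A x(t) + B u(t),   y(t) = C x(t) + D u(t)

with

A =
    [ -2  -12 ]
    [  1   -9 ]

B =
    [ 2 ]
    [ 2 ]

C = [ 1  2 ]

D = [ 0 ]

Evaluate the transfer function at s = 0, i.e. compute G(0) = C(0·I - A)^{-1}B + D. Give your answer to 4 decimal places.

0.2000

G(0) = C(-A)^{-1}B + D = -C A^{-1} B + D.
det A = 30, so A^{-1} = (1/30)·adj(A) = [[-3/10, 2/5], [-1/30, -1/15]]
A^{-1} B = [1/5, -1/5]^T
C A^{-1} B = -1/5
G(0) = D - C A^{-1} B = 0 - (-1/5) = 1/5 ≈ 0.2000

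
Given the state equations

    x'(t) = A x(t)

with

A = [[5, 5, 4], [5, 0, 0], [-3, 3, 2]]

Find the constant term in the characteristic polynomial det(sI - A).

-10

Expand det(sI - A) for the 3×3 matrix.
p(s) = s^3 - 7s^2 - 3s - 10.
(Check: constant term = det(-A) = (-1)^3 det A = -10; coefficient of s^2 = -tr A = -7.)
The constant term is -10.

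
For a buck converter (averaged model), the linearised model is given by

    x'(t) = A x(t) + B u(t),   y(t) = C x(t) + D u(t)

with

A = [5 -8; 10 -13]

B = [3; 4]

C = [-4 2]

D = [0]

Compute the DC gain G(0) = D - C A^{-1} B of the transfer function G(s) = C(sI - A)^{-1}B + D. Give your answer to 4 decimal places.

G(0) = C(-A)^{-1}B + D = -C A^{-1} B + D.
det A = 15, so A^{-1} = (1/15)·adj(A) = [[-13/15, 8/15], [-2/3, 1/3]]
A^{-1} B = [-7/15, -2/3]^T
C A^{-1} B = 8/15
G(0) = D - C A^{-1} B = 0 - (8/15) = -8/15 ≈ -0.5333

-0.5333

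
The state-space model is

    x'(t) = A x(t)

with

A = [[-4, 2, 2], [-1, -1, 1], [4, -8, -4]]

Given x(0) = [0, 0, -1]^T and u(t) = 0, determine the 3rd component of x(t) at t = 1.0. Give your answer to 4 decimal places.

det(sI - A) = s^3 - (tr A)s^2 + (M11 + M22 + M33)s - det A, where Mii is the 2×2 principal minor of A obtained by deleting row i and column i.
tr A = (-4) + (-1) + (-4) = -9; M11 = (-1)·(-4) - 1·(-8) = 4 - (-8) = 12; M22 = (-4)·(-4) - 2·4 = 16 - 8 = 8; M33 = (-4)·(-1) - 2·(-1) = 4 - (-2) = 6; sum of minors = 26.
det A = (-4)·((-1)·(-4) - 1·(-8)) - 2·((-1)·(-4) - 1·4) + 2·((-1)·(-8) - (-1)·4) = (-4)·12 - 2·0 + 2·12 = -24.
So p(s) = det(sI - A) = s^3 + 9s^2 + 26s + 24.
Rational-root test: any integer root divides 24. Testing small divisors, s = -2 works: p(-2) = -8 + 36 + (-52) + 24 = 0, so (s + 2) is a factor.
Dividing, p(s) = (s + 2)(s^2 + 7s + 12).
Factor s^2 + 7s + 12: two numbers with sum -7 and product 12 are -3 and -4, so s^2 + 7s + 12 = (s + 3)(s + 4).
Hence p(s) = (s + 2) (s + 3) (s + 4), with roots -4, -3, -2.
The eigenvalues -4, -3, -2 are distinct and real, so A is diagonalisable and x(t) = e^{At} x(0) = V diag(e^{λ_i t}) V^{-1} x(0), where the columns of V are the eigenvectors.
λ = -4: A - (-4)I = [[0, 2, 2], [-1, 3, 1], [4, -8, 0]]. v must be orthogonal to every row; (row 1) × (row 2) = [-4, -2, 2], so take v_1 = [-2, -1, 1]^T.
λ = -3: A - (-3)I = [[-1, 2, 2], [-1, 2, 1], [4, -8, -1]]. v must be orthogonal to every row; (row 1) × (row 2) = [-2, -1, 0], so take v_2 = [2, 1, 0]^T.
λ = -2: A - (-2)I = [[-2, 2, 2], [-1, 1, 1], [4, -8, -2]]. v must be orthogonal to every row; (row 1) × (row 3) = [12, 4, 8], so take v_3 = [3, 1, 2]^T.
V = [v_1 v_2 v_3] = [[-2, 2, 3], [-1, 1, 1], [1, 0, 2]] has det V = -1, so V^{-1} = adj(V)/det V = [[-2, 4, 1], [-3, 7, 1], [1, -2, 0]].
Modal coordinates z(0) = V^{-1} x(0): (-2)·0 + 4·0 + 1·(-1) = -1; (-3)·0 + 7·0 + 1·(-1) = -1; 1·0 + (-2)·0 + 0·(-1) = 0; so z(0) = [-1, -1, 0]^T.
x_3(t) = Σ_i (v_i)_3 · z_i(0) · e^{λ_i t} (row 3 of V times the modal terms).
x_3(1.0) = 1·(-1)·e^{-4·1.0} + 0·(-1)·e^{-3·1.0} + 2·0·e^{-2·1.0} = (-1)·0.018316 + 0·0.049787 + 0·0.135335 = -0.0183.

-0.0183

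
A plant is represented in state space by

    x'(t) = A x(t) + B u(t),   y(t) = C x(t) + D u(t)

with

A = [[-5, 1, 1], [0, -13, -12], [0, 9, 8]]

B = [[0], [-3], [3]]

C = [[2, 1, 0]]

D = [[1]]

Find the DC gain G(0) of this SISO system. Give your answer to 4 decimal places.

-2.0000

G(0) = C(-A)^{-1}B + D = -C A^{-1} B + D.
det A = -20, so A^{-1} = (1/-20)·adj(A) = [[-1/5, -1/20, -1/20], [0, 2, 3], [0, -9/4, -13/4]]
A^{-1} B = [0, 3, -3]^T
C A^{-1} B = 3
G(0) = D - C A^{-1} B = 1 - (3) = -2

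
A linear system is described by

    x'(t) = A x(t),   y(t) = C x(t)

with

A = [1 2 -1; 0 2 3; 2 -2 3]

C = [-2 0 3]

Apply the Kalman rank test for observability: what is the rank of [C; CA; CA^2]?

CA = [[4, -10, 11]]
CA^2 = [[26, -34, -1]]
Observability matrix O = [C; CA; CA^2] = [[-2, 0, 3], [4, -10, 11], [26, -34, -1]]
det(O) = (-2)·((-10)·(-1) - 11·(-34)) - 0·(4·(-1) - 11·26) + 3·(4·(-34) - (-10)·26) = (-2)·384 - 0·(-290) + 3·124 = -396 ≠ 0, so rank(O) = 3.
rank(O) = 3 = n, so the pair (A, C) is completely observable.

3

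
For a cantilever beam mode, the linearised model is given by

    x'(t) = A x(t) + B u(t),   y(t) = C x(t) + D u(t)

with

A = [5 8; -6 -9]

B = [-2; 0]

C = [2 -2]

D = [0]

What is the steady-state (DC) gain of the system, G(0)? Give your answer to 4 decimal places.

-20.0000

G(0) = C(-A)^{-1}B + D = -C A^{-1} B + D.
det A = 3, so A^{-1} = (1/3)·adj(A) = [[-3, -8/3], [2, 5/3]]
A^{-1} B = [6, -4]^T
C A^{-1} B = 20
G(0) = D - C A^{-1} B = 0 - (20) = -20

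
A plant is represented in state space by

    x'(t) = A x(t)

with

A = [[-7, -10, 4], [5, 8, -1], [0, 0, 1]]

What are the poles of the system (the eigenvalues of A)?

det(sI - A) = s^3 - (tr A)s^2 + (M11 + M22 + M33)s - det A, where Mii is the 2×2 principal minor of A obtained by deleting row i and column i.
tr A = (-7) + 8 + 1 = 2; M11 = 8·1 - (-1)·0 = 8 - 0 = 8; M22 = (-7)·1 - 4·0 = -7 - 0 = -7; M33 = (-7)·8 - (-10)·5 = -56 - (-50) = -6; sum of minors = -5.
det A = (-7)·(8·1 - (-1)·0) - (-10)·(5·1 - (-1)·0) + 4·(5·0 - 8·0) = (-7)·8 - (-10)·5 + 4·0 = -6.
So p(s) = det(sI - A) = s^3 - 2s^2 - 5s + 6.
Rational-root test: any integer root divides 6. Testing small divisors, s = 1 works: p(1) = 1 + (-2) + (-5) + 6 = 0, so (s - 1) is a factor.
Dividing, p(s) = (s - 1)(s^2 - s - 6).
Factor s^2 - s - 6: two numbers with sum 1 and product -6 are 3 and -2, so s^2 - s - 6 = (s - 3)(s + 2).
Hence p(s) = (s - 3) (s - 1) (s + 2), with roots -2, 1, 3.
At least one eigenvalue has non-negative real part, so the system is not asymptotically stable.

-2, 1, 3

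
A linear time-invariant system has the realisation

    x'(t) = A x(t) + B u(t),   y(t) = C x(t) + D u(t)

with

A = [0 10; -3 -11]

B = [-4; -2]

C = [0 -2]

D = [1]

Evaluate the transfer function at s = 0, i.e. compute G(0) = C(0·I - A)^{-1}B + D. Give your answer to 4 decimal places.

G(0) = C(-A)^{-1}B + D = -C A^{-1} B + D.
det A = 30, so A^{-1} = (1/30)·adj(A) = [[-11/30, -1/3], [1/10, 0]]
A^{-1} B = [32/15, -2/5]^T
C A^{-1} B = 4/5
G(0) = D - C A^{-1} B = 1 - (4/5) = 1/5 ≈ 0.2000

0.2000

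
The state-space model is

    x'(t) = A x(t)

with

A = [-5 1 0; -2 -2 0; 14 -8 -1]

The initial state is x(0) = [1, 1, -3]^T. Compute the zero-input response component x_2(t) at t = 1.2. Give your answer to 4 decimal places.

0.0082

det(sI - A) = s^3 - (tr A)s^2 + (M11 + M22 + M33)s - det A, where Mii is the 2×2 principal minor of A obtained by deleting row i and column i.
tr A = (-5) + (-2) + (-1) = -8; M11 = (-2)·(-1) - 0·(-8) = 2 - 0 = 2; M22 = (-5)·(-1) - 0·14 = 5 - 0 = 5; M33 = (-5)·(-2) - 1·(-2) = 10 - (-2) = 12; sum of minors = 19.
det A = (-5)·((-2)·(-1) - 0·(-8)) - 1·((-2)·(-1) - 0·14) + 0·((-2)·(-8) - (-2)·14) = (-5)·2 - 1·2 + 0·44 = -12.
So p(s) = det(sI - A) = s^3 + 8s^2 + 19s + 12.
Rational-root test: any integer root divides 12. Testing small divisors, s = -1 works: p(-1) = -1 + 8 + (-19) + 12 = 0, so (s + 1) is a factor.
Dividing, p(s) = (s + 1)(s^2 + 7s + 12).
Factor s^2 + 7s + 12: two numbers with sum -7 and product 12 are -3 and -4, so s^2 + 7s + 12 = (s + 3)(s + 4).
Hence p(s) = (s + 1) (s + 3) (s + 4), with roots -4, -3, -1.
The eigenvalues -4, -3, -1 are distinct and real, so A is diagonalisable and x(t) = e^{At} x(0) = V diag(e^{λ_i t}) V^{-1} x(0), where the columns of V are the eigenvectors.
λ = -4: A - (-4)I = [[-1, 1, 0], [-2, 2, 0], [14, -8, 3]]. v must be orthogonal to every row; (row 1) × (row 3) = [3, 3, -6], so take v_1 = [1, 1, -2]^T.
λ = -3: A - (-3)I = [[-2, 1, 0], [-2, 1, 0], [14, -8, 2]]. v must be orthogonal to every row; (row 1) × (row 3) = [2, 4, 2], so take v_2 = [1, 2, 1]^T.
λ = -1: A - (-1)I = [[-4, 1, 0], [-2, -1, 0], [14, -8, 0]]. v must be orthogonal to every row; (row 1) × (row 2) = [0, 0, 6], so take v_3 = [0, 0, 1]^T.
V = [v_1 v_2 v_3] = [[1, 1, 0], [1, 2, 0], [-2, 1, 1]] has det V = 1, so V^{-1} = adj(V)/det V = [[2, -1, 0], [-1, 1, 0], [5, -3, 1]].
Modal coordinates z(0) = V^{-1} x(0): 2·1 + (-1)·1 + 0·(-3) = 1; (-1)·1 + 1·1 + 0·(-3) = 0; 5·1 + (-3)·1 + 1·(-3) = -1; so z(0) = [1, 0, -1]^T.
x_2(t) = Σ_i (v_i)_2 · z_i(0) · e^{λ_i t} (row 2 of V times the modal terms).
x_2(1.2) = 1·1·e^{-4·1.2} + 2·0·e^{-3·1.2} + 0·(-1)·e^{-1·1.2} = 1·0.008230 + 0·0.027324 + 0·0.301194 = 0.0082.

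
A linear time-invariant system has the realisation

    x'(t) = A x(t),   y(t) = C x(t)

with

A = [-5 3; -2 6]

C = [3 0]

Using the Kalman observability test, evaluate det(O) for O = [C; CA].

27

CA = [[-15, 9]]
Observability matrix O = [C; CA] = [[3, 0], [-15, 9]]
det(O) = 3·9 - 0·(-15) = 27 - 0 = 27
Since det(O) ≠ 0, rank(O) = 2 and the system is completely observable.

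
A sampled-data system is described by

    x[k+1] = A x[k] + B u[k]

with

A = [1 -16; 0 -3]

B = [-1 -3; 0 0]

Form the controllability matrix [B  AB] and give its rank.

1

AB = [[-1, -3], [0, 0]]
Controllability matrix C = [B  AB] = [[-1, -3, -1, -3], [0, 0, 0, 0]]
Every column of C is a scalar multiple of column 1 = [-1, 0] (multipliers 1, 3, 1, 3), so the columns span a one-dimensional space.
C ≠ 0, hence rank(C) = 1.
rank(C) = 1 < n = 2, so the pair (A, B) is not completely controllable.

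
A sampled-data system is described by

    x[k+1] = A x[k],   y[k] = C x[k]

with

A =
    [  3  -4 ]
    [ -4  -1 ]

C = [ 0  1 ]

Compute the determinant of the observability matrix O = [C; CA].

4

CA = [[-4, -1]]
Observability matrix O = [C; CA] = [[0, 1], [-4, -1]]
det(O) = 0·(-1) - 1·(-4) = 0 - (-4) = 4
Since det(O) ≠ 0, rank(O) = 2 and the system is completely observable.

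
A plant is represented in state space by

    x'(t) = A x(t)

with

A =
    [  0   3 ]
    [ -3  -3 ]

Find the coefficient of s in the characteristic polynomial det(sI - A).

For a 2×2 matrix, det(sI - A) = s^2 - (tr A)s + det A.
tr A = -3, det A = 9.
So p(s) = s^2 + 3s + 9.
The coefficient of s is 3.

3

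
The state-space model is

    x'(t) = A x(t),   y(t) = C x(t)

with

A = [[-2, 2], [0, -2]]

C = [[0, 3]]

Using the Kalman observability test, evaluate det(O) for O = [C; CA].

CA = [[0, -6]]
Observability matrix O = [C; CA] = [[0, 3], [0, -6]]
det(O) = 0·(-6) - 3·0 = 0 - 0 = 0
Since det(O) = 0, rank(O) < 2 and the system is not completely observable.

0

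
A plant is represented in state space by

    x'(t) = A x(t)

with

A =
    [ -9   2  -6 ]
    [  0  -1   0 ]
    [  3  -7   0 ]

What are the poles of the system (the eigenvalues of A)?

det(sI - A) = s^3 - (tr A)s^2 + (M11 + M22 + M33)s - det A, where Mii is the 2×2 principal minor of A obtained by deleting row i and column i.
tr A = (-9) + (-1) + 0 = -10; M11 = (-1)·0 - 0·(-7) = 0 - 0 = 0; M22 = (-9)·0 - (-6)·3 = 0 - (-18) = 18; M33 = (-9)·(-1) - 2·0 = 9 - 0 = 9; sum of minors = 27.
det A = (-9)·((-1)·0 - 0·(-7)) - 2·(0·0 - 0·3) + (-6)·(0·(-7) - (-1)·3) = (-9)·0 - 2·0 + (-6)·3 = -18.
So p(s) = det(sI - A) = s^3 + 10s^2 + 27s + 18.
Rational-root test: any integer root divides 18. Testing small divisors, s = -1 works: p(-1) = -1 + 10 + (-27) + 18 = 0, so (s + 1) is a factor.
Dividing, p(s) = (s + 1)(s^2 + 9s + 18).
Factor s^2 + 9s + 18: two numbers with sum -9 and product 18 are -3 and -6, so s^2 + 9s + 18 = (s + 3)(s + 6).
Hence p(s) = (s + 1) (s + 3) (s + 6), with roots -6, -3, -1.
All eigenvalues have negative real part, so the system is asymptotically stable.

-6, -3, -1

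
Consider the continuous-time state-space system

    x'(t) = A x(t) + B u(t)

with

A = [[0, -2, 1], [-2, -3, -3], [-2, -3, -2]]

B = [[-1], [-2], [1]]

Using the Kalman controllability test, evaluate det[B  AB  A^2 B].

AB = [[5], [5], [6]]
A^2B = [[-4], [-43], [-37]]
Controllability matrix C = [B  AB  A^2B] = [[-1, 5, -4], [-2, 5, -43], [1, 6, -37]]
Expanding along the first row, det(C) = (-1)·(5·(-37) - (-43)·6) - 5·((-2)·(-37) - (-43)·1) + (-4)·((-2)·6 - 5·1) = (-1)·73 - 5·117 + (-4)·(-17) = -590
Since det(C) ≠ 0, rank(C) = 3 and the system is completely controllable.

-590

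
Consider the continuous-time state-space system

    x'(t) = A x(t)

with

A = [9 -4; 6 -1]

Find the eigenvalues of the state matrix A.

3, 5

det(sI - A) = s^2 - (tr A)s + det A, with tr A = 9 + (-1) = 8 and det A = 9·(-1) - (-4)·6 = -9 - (-24) = 15.
So p(s) = det(sI - A) = s^2 - 8s + 15.
Factor s^2 - 8s + 15: two numbers with sum 8 and product 15 are 5 and 3, so s^2 - 8s + 15 = (s - 5)(s - 3).
Hence p(s) = (s - 5) (s - 3), with roots 3, 5.
At least one eigenvalue has non-negative real part, so the system is not asymptotically stable.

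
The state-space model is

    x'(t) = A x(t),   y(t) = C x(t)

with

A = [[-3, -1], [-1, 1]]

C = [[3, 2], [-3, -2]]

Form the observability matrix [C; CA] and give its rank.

2

CA = [[-11, -1], [11, 1]]
Observability matrix O = [C; CA] = [[3, 2], [-3, -2], [-11, -1], [11, 1]]
Take the 2×2 submatrix of O formed by rows 1, 3: [[3, 2], [-11, -1]]. Its determinant is 3·(-1) - 2·(-11) = -3 - (-22) = 19 ≠ 0.
So rank(O) ≥ 2; since O has 2 columns, rank(O) = 2.
rank(O) = 2 = n, so the pair (A, C) is completely observable.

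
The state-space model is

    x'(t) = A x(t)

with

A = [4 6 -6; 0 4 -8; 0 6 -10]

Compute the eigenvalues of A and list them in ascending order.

-4, -2, 4

det(sI - A) = s^3 - (tr A)s^2 + (M11 + M22 + M33)s - det A, where Mii is the 2×2 principal minor of A obtained by deleting row i and column i.
tr A = 4 + 4 + (-10) = -2; M11 = 4·(-10) - (-8)·6 = -40 - (-48) = 8; M22 = 4·(-10) - (-6)·0 = -40 - 0 = -40; M33 = 4·4 - 6·0 = 16 - 0 = 16; sum of minors = -16.
det A = 4·(4·(-10) - (-8)·6) - 6·(0·(-10) - (-8)·0) + (-6)·(0·6 - 4·0) = 4·8 - 6·0 + (-6)·0 = 32.
So p(s) = det(sI - A) = s^3 + 2s^2 - 16s - 32.
Rational-root test: any integer root divides -32. Testing small divisors, s = -2 works: p(-2) = -8 + 8 + 32 + (-32) = 0, so (s + 2) is a factor.
Dividing, p(s) = (s + 2)(s^2 - 16).
Factor s^2 - 16: two numbers with sum 0 and product -16 are 4 and -4, so s^2 - 16 = (s - 4)(s + 4).
Hence p(s) = (s - 4) (s + 2) (s + 4), with roots -4, -2, 4.
At least one eigenvalue has non-negative real part, so the system is not asymptotically stable.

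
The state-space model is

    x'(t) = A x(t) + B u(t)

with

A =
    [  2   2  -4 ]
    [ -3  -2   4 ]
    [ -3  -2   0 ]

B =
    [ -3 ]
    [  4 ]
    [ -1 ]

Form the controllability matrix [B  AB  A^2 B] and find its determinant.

AB = [[6], [-3], [1]]
A^2B = [[2], [-8], [-12]]
Controllability matrix C = [B  AB  A^2B] = [[-3, 6, 2], [4, -3, -8], [-1, 1, -12]]
Expanding along the first row, det(C) = (-3)·((-3)·(-12) - (-8)·1) - 6·(4·(-12) - (-8)·(-1)) + 2·(4·1 - (-3)·(-1)) = (-3)·44 - 6·(-56) + 2·1 = 206
Since det(C) ≠ 0, rank(C) = 3 and the system is completely controllable.

206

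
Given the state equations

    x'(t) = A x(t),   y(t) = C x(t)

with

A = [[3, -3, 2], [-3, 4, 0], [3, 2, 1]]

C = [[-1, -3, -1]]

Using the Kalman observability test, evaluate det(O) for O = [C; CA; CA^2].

CA = [[3, -11, -3]]
CA^2 = [[33, -59, 3]]
Observability matrix O = [C; CA; CA^2] = [[-1, -3, -1], [3, -11, -3], [33, -59, 3]]
Expanding along the first row, det(O) = (-1)·((-11)·3 - (-3)·(-59)) - (-3)·(3·3 - (-3)·33) + (-1)·(3·(-59) - (-11)·33) = (-1)·(-210) - (-3)·108 + (-1)·186 = 348
Since det(O) ≠ 0, rank(O) = 3 and the system is completely observable.

348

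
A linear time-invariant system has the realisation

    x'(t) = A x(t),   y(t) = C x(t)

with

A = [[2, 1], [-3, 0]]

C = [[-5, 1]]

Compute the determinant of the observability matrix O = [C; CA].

38

CA = [[-13, -5]]
Observability matrix O = [C; CA] = [[-5, 1], [-13, -5]]
det(O) = (-5)·(-5) - 1·(-13) = 25 - (-13) = 38
Since det(O) ≠ 0, rank(O) = 2 and the system is completely observable.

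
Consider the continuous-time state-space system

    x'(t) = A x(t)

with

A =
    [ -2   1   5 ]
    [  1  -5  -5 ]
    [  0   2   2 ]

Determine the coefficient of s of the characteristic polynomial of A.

5

Expand det(sI - A) for the 3×3 matrix.
p(s) = s^3 + 5s^2 + 5s - 8.
(Check: constant term = det(-A) = (-1)^3 det A = -8; coefficient of s^2 = -tr A = 5.)
The coefficient of s is 5.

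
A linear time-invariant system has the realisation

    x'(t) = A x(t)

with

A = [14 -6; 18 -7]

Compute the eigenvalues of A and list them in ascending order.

det(sI - A) = s^2 - (tr A)s + det A, with tr A = 14 + (-7) = 7 and det A = 14·(-7) - (-6)·18 = -98 - (-108) = 10.
So p(s) = det(sI - A) = s^2 - 7s + 10.
Factor s^2 - 7s + 10: two numbers with sum 7 and product 10 are 5 and 2, so s^2 - 7s + 10 = (s - 5)(s - 2).
Hence p(s) = (s - 5) (s - 2), with roots 2, 5.
At least one eigenvalue has non-negative real part, so the system is not asymptotically stable.

2, 5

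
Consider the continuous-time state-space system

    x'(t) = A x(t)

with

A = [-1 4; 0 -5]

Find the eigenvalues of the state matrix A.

-5, -1

det(sI - A) = s^2 - (tr A)s + det A, with tr A = (-1) + (-5) = -6 and det A = (-1)·(-5) - 4·0 = 5 - 0 = 5.
So p(s) = det(sI - A) = s^2 + 6s + 5.
Factor s^2 + 6s + 5: two numbers with sum -6 and product 5 are -1 and -5, so s^2 + 6s + 5 = (s + 1)(s + 5).
Hence p(s) = (s + 1) (s + 5), with roots -5, -1.
All eigenvalues have negative real part, so the system is asymptotically stable.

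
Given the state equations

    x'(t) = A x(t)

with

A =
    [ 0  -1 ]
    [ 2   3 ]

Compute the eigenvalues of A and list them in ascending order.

det(sI - A) = s^2 - (tr A)s + det A, with tr A = 0 + 3 = 3 and det A = 0·3 - (-1)·2 = 0 - (-2) = 2.
So p(s) = det(sI - A) = s^2 - 3s + 2.
Factor s^2 - 3s + 2: two numbers with sum 3 and product 2 are 2 and 1, so s^2 - 3s + 2 = (s - 2)(s - 1).
Hence p(s) = (s - 2) (s - 1), with roots 1, 2.
At least one eigenvalue has non-negative real part, so the system is not asymptotically stable.

1, 2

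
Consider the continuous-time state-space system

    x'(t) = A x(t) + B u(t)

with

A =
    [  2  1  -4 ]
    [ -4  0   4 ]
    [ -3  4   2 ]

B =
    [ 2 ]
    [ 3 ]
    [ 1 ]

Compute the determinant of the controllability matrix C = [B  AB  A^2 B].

-947

AB = [[3], [-4], [8]]
A^2B = [[-30], [20], [-9]]
Controllability matrix C = [B  AB  A^2B] = [[2, 3, -30], [3, -4, 20], [1, 8, -9]]
Expanding along the first row, det(C) = 2·((-4)·(-9) - 20·8) - 3·(3·(-9) - 20·1) + (-30)·(3·8 - (-4)·1) = 2·(-124) - 3·(-47) + (-30)·28 = -947
Since det(C) ≠ 0, rank(C) = 3 and the system is completely controllable.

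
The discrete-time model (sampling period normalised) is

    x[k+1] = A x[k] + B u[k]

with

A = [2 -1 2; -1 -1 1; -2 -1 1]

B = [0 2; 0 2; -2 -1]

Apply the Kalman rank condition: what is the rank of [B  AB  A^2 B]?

3

AB = [[-4, 0], [-2, -5], [-2, -7]]
A^2B = [[-10, -9], [4, -2], [8, -2]]
Controllability matrix C = [B  AB  A^2B] = [[0, 2, -4, 0, -10, -9], [0, 2, -2, -5, 4, -2], [-2, -1, -2, -7, 8, -2]]
Take the 3×3 submatrix of C formed by columns 1, 2, 3: [[0, 2, -4], [0, 2, -2], [-2, -1, -2]]. Its determinant is 0·(2·(-2) - (-2)·(-1)) - 2·(0·(-2) - (-2)·(-2)) + (-4)·(0·(-1) - 2·(-2)) = 0·(-6) - 2·(-4) + (-4)·4 = -8 ≠ 0.
So rank(C) ≥ 3; since C has 3 rows, rank(C) = 3.
rank(C) = 3 = n, so the pair (A, B) is completely controllable.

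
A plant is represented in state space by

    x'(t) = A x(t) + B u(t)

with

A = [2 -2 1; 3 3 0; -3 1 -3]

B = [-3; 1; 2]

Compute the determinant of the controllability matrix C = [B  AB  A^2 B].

AB = [[-6], [-6], [4]]
A^2B = [[4], [-36], [0]]
Controllability matrix C = [B  AB  A^2B] = [[-3, -6, 4], [1, -6, -36], [2, 4, 0]]
Expanding along the first row, det(C) = (-3)·((-6)·0 - (-36)·4) - (-6)·(1·0 - (-36)·2) + 4·(1·4 - (-6)·2) = (-3)·144 - (-6)·72 + 4·16 = 64
Since det(C) ≠ 0, rank(C) = 3 and the system is completely controllable.

64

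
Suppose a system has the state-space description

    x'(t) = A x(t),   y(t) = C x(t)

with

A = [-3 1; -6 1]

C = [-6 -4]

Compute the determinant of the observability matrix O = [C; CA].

228

CA = [[42, -10]]
Observability matrix O = [C; CA] = [[-6, -4], [42, -10]]
det(O) = (-6)·(-10) - (-4)·42 = 60 - (-168) = 228
Since det(O) ≠ 0, rank(O) = 2 and the system is completely observable.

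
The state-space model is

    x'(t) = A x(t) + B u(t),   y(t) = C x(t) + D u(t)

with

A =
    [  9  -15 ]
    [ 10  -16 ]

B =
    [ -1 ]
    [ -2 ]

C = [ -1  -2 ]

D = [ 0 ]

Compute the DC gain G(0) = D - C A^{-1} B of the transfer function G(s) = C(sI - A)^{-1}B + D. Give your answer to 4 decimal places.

G(0) = C(-A)^{-1}B + D = -C A^{-1} B + D.
det A = 6, so A^{-1} = (1/6)·adj(A) = [[-8/3, 5/2], [-5/3, 3/2]]
A^{-1} B = [-7/3, -4/3]^T
C A^{-1} B = 5
G(0) = D - C A^{-1} B = 0 - (5) = -5

-5.0000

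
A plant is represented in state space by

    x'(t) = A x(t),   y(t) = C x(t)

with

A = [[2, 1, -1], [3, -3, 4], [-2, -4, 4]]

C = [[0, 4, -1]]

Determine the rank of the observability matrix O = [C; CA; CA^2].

CA = [[14, -8, 12]]
CA^2 = [[-20, -10, 2]]
Observability matrix O = [C; CA; CA^2] = [[0, 4, -1], [14, -8, 12], [-20, -10, 2]]
det(O) = 0·((-8)·2 - 12·(-10)) - 4·(14·2 - 12·(-20)) + (-1)·(14·(-10) - (-8)·(-20)) = 0·104 - 4·268 + (-1)·(-300) = -772 ≠ 0, so rank(O) = 3.
rank(O) = 3 = n, so the pair (A, C) is completely observable.

3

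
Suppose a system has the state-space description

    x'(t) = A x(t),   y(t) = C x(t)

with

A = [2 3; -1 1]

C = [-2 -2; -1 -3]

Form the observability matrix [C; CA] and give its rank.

2

CA = [[-2, -8], [1, -6]]
Observability matrix O = [C; CA] = [[-2, -2], [-1, -3], [-2, -8], [1, -6]]
Take the 2×2 submatrix of O formed by rows 1, 2: [[-2, -2], [-1, -3]]. Its determinant is (-2)·(-3) - (-2)·(-1) = 6 - 2 = 4 ≠ 0.
So rank(O) ≥ 2; since O has 2 columns, rank(O) = 2.
rank(O) = 2 = n, so the pair (A, C) is completely observable.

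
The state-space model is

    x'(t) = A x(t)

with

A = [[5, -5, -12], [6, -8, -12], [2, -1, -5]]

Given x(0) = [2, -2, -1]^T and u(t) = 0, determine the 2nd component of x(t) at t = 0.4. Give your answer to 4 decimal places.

2.8693

det(sI - A) = s^3 - (tr A)s^2 + (M11 + M22 + M33)s - det A, where Mii is the 2×2 principal minor of A obtained by deleting row i and column i.
tr A = 5 + (-8) + (-5) = -8; M11 = (-8)·(-5) - (-12)·(-1) = 40 - 12 = 28; M22 = 5·(-5) - (-12)·2 = -25 - (-24) = -1; M33 = 5·(-8) - (-5)·6 = -40 - (-30) = -10; sum of minors = 17.
det A = 5·((-8)·(-5) - (-12)·(-1)) - (-5)·(6·(-5) - (-12)·2) + (-12)·(6·(-1) - (-8)·2) = 5·28 - (-5)·(-6) + (-12)·10 = -10.
So p(s) = det(sI - A) = s^3 + 8s^2 + 17s + 10.
Rational-root test: any integer root divides 10. Testing small divisors, s = -1 works: p(-1) = -1 + 8 + (-17) + 10 = 0, so (s + 1) is a factor.
Dividing, p(s) = (s + 1)(s^2 + 7s + 10).
Factor s^2 + 7s + 10: two numbers with sum -7 and product 10 are -2 and -5, so s^2 + 7s + 10 = (s + 2)(s + 5).
Hence p(s) = (s + 1) (s + 2) (s + 5), with roots -5, -2, -1.
The eigenvalues -5, -2, -1 are distinct and real, so A is diagonalisable and x(t) = e^{At} x(0) = V diag(e^{λ_i t}) V^{-1} x(0), where the columns of V are the eigenvectors.
λ = -5: A - (-5)I = [[10, -5, -12], [6, -3, -12], [2, -1, 0]]. v must be orthogonal to every row; (row 1) × (row 2) = [24, 48, 0], so take v_1 = [-1, -2, 0]^T.
λ = -2: A - (-2)I = [[7, -5, -12], [6, -6, -12], [2, -1, -3]]. v must be orthogonal to every row; (row 1) × (row 2) = [-12, 12, -12], so take v_2 = [1, -1, 1]^T.
λ = -1: A - (-1)I = [[6, -5, -12], [6, -7, -12], [2, -1, -4]]. v must be orthogonal to every row; (row 1) × (row 2) = [-24, 0, -12], so take v_3 = [-2, 0, -1]^T.
V = [v_1 v_2 v_3] = [[-1, 1, -2], [-2, -1, 0], [0, 1, -1]] has det V = 1, so V^{-1} = adj(V)/det V = [[1, -1, -2], [-2, 1, 4], [-2, 1, 3]].
Modal coordinates z(0) = V^{-1} x(0): 1·2 + (-1)·(-2) + (-2)·(-1) = 6; (-2)·2 + 1·(-2) + 4·(-1) = -10; (-2)·2 + 1·(-2) + 3·(-1) = -9; so z(0) = [6, -10, -9]^T.
x_2(t) = Σ_i (v_i)_2 · z_i(0) · e^{λ_i t} (row 2 of V times the modal terms).
x_2(0.4) = (-2)·6·e^{-5·0.4} + (-1)·(-10)·e^{-2·0.4} + 0·(-9)·e^{-1·0.4} = (-12)·0.135335 + 10·0.449329 + 0·0.670320 = 2.8693.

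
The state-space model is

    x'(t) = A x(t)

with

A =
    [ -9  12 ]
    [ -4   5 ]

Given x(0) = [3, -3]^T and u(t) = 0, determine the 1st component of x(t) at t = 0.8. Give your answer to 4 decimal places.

det(sI - A) = s^2 - (tr A)s + det A, with tr A = (-9) + 5 = -4 and det A = (-9)·5 - 12·(-4) = -45 - (-48) = 3.
So p(s) = det(sI - A) = s^2 + 4s + 3.
Factor s^2 + 4s + 3: two numbers with sum -4 and product 3 are -1 and -3, so s^2 + 4s + 3 = (s + 1)(s + 3).
Hence p(s) = (s + 1) (s + 3), with roots -3, -1.
The eigenvalues -3, -1 are distinct and real, so A is diagonalisable and x(t) = e^{At} x(0) = V diag(e^{λ_i t}) V^{-1} x(0), where the columns of V are the eigenvectors.
λ = -3: A - (-3)I = [[-6, 12], [-4, 8]]. Row 1 gives (-6)·v1 + 12·v2 = 0, so take v_1 = [2, 1]^T.
λ = -1: A - (-1)I = [[-8, 12], [-4, 6]]. Row 1 gives (-8)·v1 + 12·v2 = 0, so take v_2 = [-3, -2]^T.
V = [v_1 v_2] = [[2, -3], [1, -2]] has det V = -1, so V^{-1} = adj(V)/det V = [[2, -3], [1, -2]].
Modal coordinates z(0) = V^{-1} x(0): 2·3 + (-3)·(-3) = 15; 1·3 + (-2)·(-3) = 9; so z(0) = [15, 9]^T.
x_1(t) = Σ_i (v_i)_1 · z_i(0) · e^{λ_i t} (row 1 of V times the modal terms).
x_1(0.8) = 2·15·e^{-3·0.8} + (-3)·9·e^{-1·0.8} = 30·0.090718 + (-27)·0.449329 = -9.4103.

-9.4103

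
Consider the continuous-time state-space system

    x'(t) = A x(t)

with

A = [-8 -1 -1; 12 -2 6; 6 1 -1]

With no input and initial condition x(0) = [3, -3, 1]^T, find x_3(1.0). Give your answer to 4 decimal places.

det(sI - A) = s^3 - (tr A)s^2 + (M11 + M22 + M33)s - det A, where Mii is the 2×2 principal minor of A obtained by deleting row i and column i.
tr A = (-8) + (-2) + (-1) = -11; M11 = (-2)·(-1) - 6·1 = 2 - 6 = -4; M22 = (-8)·(-1) - (-1)·6 = 8 - (-6) = 14; M33 = (-8)·(-2) - (-1)·12 = 16 - (-12) = 28; sum of minors = 38.
det A = (-8)·((-2)·(-1) - 6·1) - (-1)·(12·(-1) - 6·6) + (-1)·(12·1 - (-2)·6) = (-8)·(-4) - (-1)·(-48) + (-1)·24 = -40.
So p(s) = det(sI - A) = s^3 + 11s^2 + 38s + 40.
Rational-root test: any integer root divides 40. Testing small divisors, s = -2 works: p(-2) = -8 + 44 + (-76) + 40 = 0, so (s + 2) is a factor.
Dividing, p(s) = (s + 2)(s^2 + 9s + 20).
Factor s^2 + 9s + 20: two numbers with sum -9 and product 20 are -4 and -5, so s^2 + 9s + 20 = (s + 4)(s + 5).
Hence p(s) = (s + 2) (s + 4) (s + 5), with roots -5, -4, -2.
The eigenvalues -5, -4, -2 are distinct and real, so A is diagonalisable and x(t) = e^{At} x(0) = V diag(e^{λ_i t}) V^{-1} x(0), where the columns of V are the eigenvectors.
λ = -5: A - (-5)I = [[-3, -1, -1], [12, 3, 6], [6, 1, 4]]. v must be orthogonal to every row; (row 1) × (row 2) = [-3, 6, 3], so take v_1 = [1, -2, -1]^T.
λ = -4: A - (-4)I = [[-4, -1, -1], [12, 2, 6], [6, 1, 3]]. v must be orthogonal to every row; (row 1) × (row 2) = [-4, 12, 4], so take v_2 = [-1, 3, 1]^T.
λ = -2: A - (-2)I = [[-6, -1, -1], [12, 0, 6], [6, 1, 1]]. v must be orthogonal to every row; (row 1) × (row 2) = [-6, 24, 12], so take v_3 = [-1, 4, 2]^T.
V = [v_1 v_2 v_3] = [[1, -1, -1], [-2, 3, 4], [-1, 1, 2]] has det V = 1, so V^{-1} = adj(V)/det V = [[2, 1, -1], [0, 1, -2], [1, 0, 1]].
Modal coordinates z(0) = V^{-1} x(0): 2·3 + 1·(-3) + (-1)·1 = 2; 0·3 + 1·(-3) + (-2)·1 = -5; 1·3 + 0·(-3) + 1·1 = 4; so z(0) = [2, -5, 4]^T.
x_3(t) = Σ_i (v_i)_3 · z_i(0) · e^{λ_i t} (row 3 of V times the modal terms).
x_3(1.0) = (-1)·2·e^{-5·1.0} + 1·(-5)·e^{-4·1.0} + 2·4·e^{-2·1.0} = (-2)·0.006738 + (-5)·0.018316 + 8·0.135335 = 0.9776.

0.9776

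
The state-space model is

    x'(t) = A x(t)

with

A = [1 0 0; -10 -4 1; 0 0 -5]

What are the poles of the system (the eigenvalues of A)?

-5, -4, 1

det(sI - A) = s^3 - (tr A)s^2 + (M11 + M22 + M33)s - det A, where Mii is the 2×2 principal minor of A obtained by deleting row i and column i.
tr A = 1 + (-4) + (-5) = -8; M11 = (-4)·(-5) - 1·0 = 20 - 0 = 20; M22 = 1·(-5) - 0·0 = -5 - 0 = -5; M33 = 1·(-4) - 0·(-10) = -4 - 0 = -4; sum of minors = 11.
det A = 1·((-4)·(-5) - 1·0) - 0·((-10)·(-5) - 1·0) + 0·((-10)·0 - (-4)·0) = 1·20 - 0·50 + 0·0 = 20.
So p(s) = det(sI - A) = s^3 + 8s^2 + 11s - 20.
Rational-root test: any integer root divides -20. Testing small divisors, s = 1 works: p(1) = 1 + 8 + 11 + (-20) = 0, so (s - 1) is a factor.
Dividing, p(s) = (s - 1)(s^2 + 9s + 20).
Factor s^2 + 9s + 20: two numbers with sum -9 and product 20 are -4 and -5, so s^2 + 9s + 20 = (s + 4)(s + 5).
Hence p(s) = (s - 1) (s + 4) (s + 5), with roots -5, -4, 1.
At least one eigenvalue has non-negative real part, so the system is not asymptotically stable.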